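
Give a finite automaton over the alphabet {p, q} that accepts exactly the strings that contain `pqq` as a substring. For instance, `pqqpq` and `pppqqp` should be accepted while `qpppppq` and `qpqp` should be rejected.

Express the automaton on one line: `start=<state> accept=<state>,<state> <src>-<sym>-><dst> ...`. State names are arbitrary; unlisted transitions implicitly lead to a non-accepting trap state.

start=s0 accept=s3 s0-p->s1 s0-q->s0 s1-p->s1 s1-q->s2 s2-p->s1 s2-q->s3 s3-p->s3 s3-q->s3

Track how much of `pqq` has been matched so far: state s0 is no progress, s3 is the absorbing accept state reached once `pqq` has occurred. Intermediate states record partial matches; on a mismatch, fall back to the longest reusable overlap.
A 4-state machine:
        p   q  
>  s0   s1  s0 
   s1   s1  s2 
   s2   s1  s3 
 * s3   s3  s3 
(> = start, * = accepting)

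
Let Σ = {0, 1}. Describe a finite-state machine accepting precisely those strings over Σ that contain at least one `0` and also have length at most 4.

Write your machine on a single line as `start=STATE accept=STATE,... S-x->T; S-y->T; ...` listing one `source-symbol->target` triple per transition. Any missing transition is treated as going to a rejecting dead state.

Run two small machines in parallel and take their product. The first has 3 states tracking the count of `0`s, saturating at 2; the second has 6 states tracking the input length, saturating at 5. A product state is a pair (one from each), accepting exactly when both do.
          0    1  
>  S0     S1   S2 
 * S1     S3   S4 
   S2     S4   S5 
 * S3     S6   S6 
 * S4     S6   S7 
   S5     S7   S8 
 * S6     S9   S9 
 * S7     S9  S10 
   S8    S10  S11 
 * S9    S12  S12 
 * S10   S12  S13 
   S11   S13  S14 
   S12   S12  S12 
   S13   S12  S13 
   S14   S13  S14 
(> = start, * = accepting)

start=S0; accept=S1,S3,S4,S6,S7,S9,S10; S0-0->S1; S0-1->S2; S1-0->S3; S1-1->S4; S2-0->S4; S2-1->S5; S3-0->S6; S3-1->S6; S4-0->S6; S4-1->S7; S5-0->S7; S5-1->S8; S6-0->S9; S6-1->S9; S7-0->S9; S7-1->S10; S8-0->S10; S8-1->S11; S9-0->S12; S9-1->S12; S10-0->S12; S10-1->S13; S11-0->S13; S11-1->S14; S12-0->S12; S12-1->S12; S13-0->S12; S13-1->S13; S14-0->S13; S14-1->S14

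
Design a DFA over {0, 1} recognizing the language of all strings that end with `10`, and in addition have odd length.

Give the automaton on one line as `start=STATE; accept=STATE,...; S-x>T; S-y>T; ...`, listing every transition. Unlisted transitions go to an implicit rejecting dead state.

start=q0; accept=q3; q0-0>q1; q0-1>q1; q1-0>q0; q1-1>q2; q2-0>q3; q2-1>q1; q3-0>q0; q3-1>q2

Handle the two conditions separately and then intersect. The first has 3 states tracking how much of the suffix `10` has currently been matched; the second has 2 states tracking the input length modulo 2. A product state is a pair (one from each), accepting exactly when both do. Minimizing collapses redundant product states.
A 4-state machine:
        0   1  
>  q0   q1  q1 
   q1   q0  q2 
   q2   q3  q1 
 * q3   q0  q2 
(> = start, * = accepting)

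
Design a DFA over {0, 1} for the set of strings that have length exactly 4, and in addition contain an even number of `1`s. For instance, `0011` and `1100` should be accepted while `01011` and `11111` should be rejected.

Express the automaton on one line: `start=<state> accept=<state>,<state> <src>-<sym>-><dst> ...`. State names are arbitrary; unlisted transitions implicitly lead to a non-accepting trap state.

start=A accept=H A-0->B A-1->C B-0->D B-1->E C-0->E C-1->D D-0->F D-1->G E-0->G E-1->F F-0->H F-1->I G-0->I G-1->H H-0->J H-1->K I-0->K I-1->J J-0->J J-1->K K-0->K K-1->J

Handle the two conditions separately and then intersect. One (6 states) tracks the input length, saturating at 5; the other (2 states) tracks the count of `1`s modulo 2. Each combined state is a pair, one component from each; accept when both components accept.
With 11 states:
       0  1 
>  A   B  C 
   B   D  E 
   C   E  D 
   D   F  G 
   E   G  F 
   F   H  I 
   G   I  H 
 * H   J  K 
   I   K  J 
   J   J  K 
   K   K  J 
(> = start, * = accepting)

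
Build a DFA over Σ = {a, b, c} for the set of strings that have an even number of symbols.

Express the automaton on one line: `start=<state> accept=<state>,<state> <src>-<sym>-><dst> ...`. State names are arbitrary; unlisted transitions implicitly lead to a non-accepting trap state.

Count input length modulo 2: every symbol advances one step around the cycle q0 → q1 → q0. Accept at q0.
        a   b   c  
>* q0   q1  q1  q1 
   q1   q0  q0  q0 
(> = start, * = accepting)

start=q0 accept=q0 q0-a->q1 q0-b->q1 q0-c->q1 q1-a->q0 q1-b->q0 q1-c->q0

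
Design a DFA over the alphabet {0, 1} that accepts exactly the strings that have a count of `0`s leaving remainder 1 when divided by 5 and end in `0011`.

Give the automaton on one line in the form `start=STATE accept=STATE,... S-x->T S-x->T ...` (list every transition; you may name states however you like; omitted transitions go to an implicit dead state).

start=q0 accept=q8 q0-0->q1 q0-1->q0 q1-0->q2 q1-1->q1 q2-0->q3 q2-1->q2 q3-0->q4 q3-1->q3 q4-0->q5 q4-1->q4 q5-0->q6 q5-1->q0 q6-0->q2 q6-1->q7 q7-0->q2 q7-1->q8 q8-0->q2 q8-1->q1

Run two small machines in parallel and take their product. The first has 5 states tracking the count of `0`s modulo 5; the second has 5 states tracking how much of the suffix `0011` has currently been matched. A product state is a pair (one from each), accepting exactly when both do. Equivalent product states are then merged.
9 states suffice.
        0   1  
>  q0   q1  q0 
   q1   q2  q1 
   q2   q3  q2 
   q3   q4  q3 
   q4   q5  q4 
   q5   q6  q0 
   q6   q2  q7 
   q7   q2  q8 
 * q8   q2  q1 
(> = start, * = accepting)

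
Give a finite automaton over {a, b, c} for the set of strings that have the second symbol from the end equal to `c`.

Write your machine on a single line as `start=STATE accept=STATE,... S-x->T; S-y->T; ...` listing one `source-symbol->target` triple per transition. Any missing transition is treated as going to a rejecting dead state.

Because acceptance depends on a position counted from the end, the machine has to buffer the most recent 2 symbols. Make each state the string of the last up-to-2 symbols read; on input `x` shift the window left and append `x`. Accept when the buffered window has length 2 and begins with `c`.
13 states suffice.
          a    b    c  
>  q0     q1   q2   q3 
   q1     q4   q5   q6 
   q2     q7   q8   q9 
   q3    q10  q11  q12 
   q4     q4   q5   q6 
   q5     q7   q8   q9 
   q6    q10  q11  q12 
   q7     q4   q5   q6 
   q8     q7   q8   q9 
   q9    q10  q11  q12 
 * q10    q4   q5   q6 
 * q11    q7   q8   q9 
 * q12   q10  q11  q12 
(> = start, * = accepting)

start=q0; accept=q10,q11,q12; q0-a->q1; q0-b->q2; q0-c->q3; q1-a->q4; q1-b->q5; q1-c->q6; q2-a->q7; q2-b->q8; q2-c->q9; q3-a->q10; q3-b->q11; q3-c->q12; q4-a->q4; q4-b->q5; q4-c->q6; q5-a->q7; q5-b->q8; q5-c->q9; q6-a->q10; q6-b->q11; q6-c->q12; q7-a->q4; q7-b->q5; q7-c->q6; q8-a->q7; q8-b->q8; q8-c->q9; q9-a->q10; q9-b->q11; q9-c->q12; q10-a->q4; q10-b->q5; q10-c->q6; q11-a->q7; q11-b->q8; q11-c->q9; q12-a->q10; q12-b->q11; q12-c->q12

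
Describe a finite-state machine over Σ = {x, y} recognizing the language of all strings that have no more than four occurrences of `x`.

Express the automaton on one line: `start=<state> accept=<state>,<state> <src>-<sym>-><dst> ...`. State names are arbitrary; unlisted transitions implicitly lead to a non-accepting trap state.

start=A accept=A,B,C,D,E A-x->B A-y->A B-x->C B-y->B C-x->D C-y->C D-x->E D-y->D E-x->F E-y->E F-x->F F-y->F

Only the number of `x`s matters, and only up to 5. Make a chain A → B → C → D → E → F advanced by each `x` (with F absorbing); every other symbol self-loops. The accepting set is {A, B, C, D, E}.
       x  y 
>* A   B  A 
 * B   C  B 
 * C   D  C 
 * D   E  D 
 * E   F  E 
   F   F  F 
(> = start, * = accepting)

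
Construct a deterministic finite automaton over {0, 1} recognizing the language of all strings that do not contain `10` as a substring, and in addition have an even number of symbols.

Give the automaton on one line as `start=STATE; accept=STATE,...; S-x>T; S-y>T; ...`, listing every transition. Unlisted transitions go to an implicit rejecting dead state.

start=s0; accept=s0,s3; s0-0>s1; s0-1>s2; s1-0>s0; s1-1>s3; s2-0>s4; s2-1>s3; s3-0>s5; s3-1>s2; s4-0>s5; s4-1>s5; s5-0>s4; s5-1>s4

Run two small machines in parallel and take their product. The first has 3 states tracking partial matches of the forbidden pattern `10`; the second has 2 states tracking the input length modulo 2. A product state is a pair (one from each), accepting exactly when both do.
With 6 states:
        0   1  
>* s0   s1  s2 
   s1   s0  s3 
   s2   s4  s3 
 * s3   s5  s2 
   s4   s5  s5 
   s5   s4  s4 
(> = start, * = accepting)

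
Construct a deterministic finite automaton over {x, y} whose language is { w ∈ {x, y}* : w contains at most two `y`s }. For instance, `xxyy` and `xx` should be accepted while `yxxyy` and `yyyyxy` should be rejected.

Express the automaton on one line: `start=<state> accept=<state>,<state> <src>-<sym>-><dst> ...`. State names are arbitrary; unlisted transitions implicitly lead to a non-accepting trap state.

start=q0 accept=q0,q1,q2 q0-x->q0 q0-y->q1 q1-x->q1 q1-y->q2 q2-x->q2 q2-y->q3 q3-x->q3 q3-y->q3

Only the number of `y`s matters, and only up to 3. Make a chain q0 → q1 → q2 → q3 advanced by each `y` (with q3 absorbing); every other symbol self-loops. The accepting set is {q0, q1, q2}.
        x   y  
>* q0   q0  q1 
 * q1   q1  q2 
 * q2   q2  q3 
   q3   q3  q3 
(> = start, * = accepting)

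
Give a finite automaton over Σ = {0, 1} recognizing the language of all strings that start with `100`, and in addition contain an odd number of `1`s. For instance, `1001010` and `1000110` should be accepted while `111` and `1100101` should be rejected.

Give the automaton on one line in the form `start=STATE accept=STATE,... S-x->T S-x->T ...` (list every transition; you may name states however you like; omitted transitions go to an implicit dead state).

Run two small machines in parallel and take their product. One (5 states) tracks whether the input so far still matches the prefix `100`; the other (2 states) tracks the count of `1`s modulo 2. Each combined state is a pair, one component from each; accept when both components accept. Equivalent product states are then merged.
        0   1  
>  s0   s1  s2 
   s1   s1  s1 
   s2   s3  s1 
   s3   s4  s1 
 * s4   s4  s5 
   s5   s5  s4 
(> = start, * = accepting)

start=s0 accept=s4 s0-0->s1 s0-1->s2 s1-0->s1 s1-1->s1 s2-0->s3 s2-1->s1 s3-0->s4 s3-1->s1 s4-0->s4 s4-1->s5 s5-0->s5 s5-1->s4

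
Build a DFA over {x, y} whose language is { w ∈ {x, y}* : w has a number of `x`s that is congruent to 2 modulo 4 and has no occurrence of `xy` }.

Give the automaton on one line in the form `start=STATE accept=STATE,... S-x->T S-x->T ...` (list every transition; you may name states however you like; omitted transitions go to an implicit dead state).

Run two small machines in parallel and take their product. One (4 states) tracks the count of `x`s modulo 4; the other (3 states) tracks partial matches of the forbidden pattern `xy`. Each combined state is a pair, one component from each; accept when both components accept. Equivalent product states are then merged.
6 states suffice.
        x   y  
>  q0   q1  q0 
   q1   q2  q3 
 * q2   q4  q3 
   q3   q3  q3 
   q4   q5  q3 
   q5   q1  q3 
(> = start, * = accepting)

start=q0 accept=q2 q0-x->q1 q0-y->q0 q1-x->q2 q1-y->q3 q2-x->q4 q2-y->q3 q3-x->q3 q3-y->q3 q4-x->q5 q4-y->q3 q5-x->q1 q5-y->q3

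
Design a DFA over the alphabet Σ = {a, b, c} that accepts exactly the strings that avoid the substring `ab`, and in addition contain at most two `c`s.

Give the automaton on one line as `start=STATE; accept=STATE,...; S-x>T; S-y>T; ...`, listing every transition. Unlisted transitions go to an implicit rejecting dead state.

Handle the two conditions separately and then intersect. The first has 3 states tracking partial matches of the forbidden pattern `ab`; the second has 4 states tracking the count of `c`s, saturating at 3. A product state is a pair (one from each), accepting exactly when both do. Equivalent product states are then merged.
        a   b   c  
>* s0   s1  s0  s2 
 * s1   s1  s3  s2 
 * s2   s4  s2  s5 
   s3   s3  s3  s3 
 * s4   s4  s3  s5 
 * s5   s6  s5  s3 
 * s6   s6  s3  s3 
(> = start, * = accepting)

start=s0; accept=s0,s1,s2,s4,s5,s6; s0-a>s1; s0-b>s0; s0-c>s2; s1-a>s1; s1-b>s3; s1-c>s2; s2-a>s4; s2-b>s2; s2-c>s5; s3-a>s3; s3-b>s3; s3-c>s3; s4-a>s4; s4-b>s3; s4-c>s5; s5-a>s6; s5-b>s5; s5-c>s3; s6-a>s6; s6-b>s3; s6-c>s3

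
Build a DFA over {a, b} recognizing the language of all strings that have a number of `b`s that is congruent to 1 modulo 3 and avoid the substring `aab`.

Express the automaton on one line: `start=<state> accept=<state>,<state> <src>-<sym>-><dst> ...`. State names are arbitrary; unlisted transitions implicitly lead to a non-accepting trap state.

start=S0 accept=S2,S4,S7 S0-a->S1 S0-b->S2 S1-a->S3 S1-b->S2 S2-a->S4 S2-b->S5 S3-a->S3 S3-b->S6 S4-a->S7 S4-b->S5 S5-a->S8 S5-b->S0 S6-a->S6 S6-b->S9 S7-a->S7 S7-b->S9 S8-a->S10 S8-b->S0 S9-a->S9 S9-b->S11 S10-a->S10 S10-b->S11 S11-a->S11 S11-b->S6

Run two small machines in parallel and take their product. The first has 3 states tracking the count of `b`s modulo 3; the second has 4 states tracking partial matches of the forbidden pattern `aab`. A product state is a pair (one from each), accepting exactly when both do.
          a    b  
>  S0     S1   S2 
   S1     S3   S2 
 * S2     S4   S5 
   S3     S3   S6 
 * S4     S7   S5 
   S5     S8   S0 
   S6     S6   S9 
 * S7     S7   S9 
   S8    S10   S0 
   S9     S9  S11 
   S10   S10  S11 
   S11   S11   S6 
(> = start, * = accepting)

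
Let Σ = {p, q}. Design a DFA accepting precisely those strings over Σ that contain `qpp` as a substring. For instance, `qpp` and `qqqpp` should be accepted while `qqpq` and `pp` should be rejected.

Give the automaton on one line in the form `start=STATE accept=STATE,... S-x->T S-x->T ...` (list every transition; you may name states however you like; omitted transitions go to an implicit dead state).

start=s0 accept=s3 s0-p->s0 s0-q->s1 s1-p->s2 s1-q->s1 s2-p->s3 s2-q->s1 s3-p->s3 s3-q->s3

Track how much of `qpp` has been matched so far: state s0 is no progress, s3 is the absorbing accept state reached once `qpp` has occurred. Intermediate states record partial matches; on a mismatch, fall back to the longest reusable overlap.
        p   q  
>  s0   s0  s1 
   s1   s2  s1 
   s2   s3  s1 
 * s3   s3  s3 
(> = start, * = accepting)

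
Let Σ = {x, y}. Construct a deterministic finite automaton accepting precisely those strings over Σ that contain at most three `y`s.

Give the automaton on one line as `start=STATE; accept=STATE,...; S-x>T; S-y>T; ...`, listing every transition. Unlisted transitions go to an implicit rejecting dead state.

start=S0; accept=S0,S1,S2,S3; S0-x>S0; S0-y>S1; S1-x>S1; S1-y>S2; S2-x>S2; S2-y>S3; S3-x>S3; S3-y>S4; S4-x>S4; S4-y>S4

Count `y`s, saturating at 4: states S0 through S3 mean 0 through 3 `y`s seen; S4 means more than 3. Each `y` increments (capped at S4); other symbols loop. Accept from {S0, S1, S2, S3}.
        x   y  
>* S0   S0  S1 
 * S1   S1  S2 
 * S2   S2  S3 
 * S3   S3  S4 
   S4   S4  S4 
(> = start, * = accepting)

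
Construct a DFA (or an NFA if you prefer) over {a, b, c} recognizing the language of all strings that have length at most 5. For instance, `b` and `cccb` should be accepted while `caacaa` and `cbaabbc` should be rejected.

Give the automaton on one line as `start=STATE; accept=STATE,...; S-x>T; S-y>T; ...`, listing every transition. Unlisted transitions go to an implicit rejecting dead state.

start=q0; accept=q0,q1,q2,q3,q4,q5; q0-a>q1; q0-b>q1; q0-c>q1; q1-a>q2; q1-b>q2; q1-c>q2; q2-a>q3; q2-b>q3; q2-c>q3; q3-a>q4; q3-b>q4; q3-c>q4; q4-a>q5; q4-b>q5; q4-c>q5; q5-a>q6; q5-b>q6; q5-c>q6; q6-a>q6; q6-b>q6; q6-c>q6

Count input length up to 6: every symbol moves from q0 toward q6, which means 'more than 5' and absorbs. Accept from {q0, q1, q2, q3, q4, q5}.
        a   b   c  
>* q0   q1  q1  q1 
 * q1   q2  q2  q2 
 * q2   q3  q3  q3 
 * q3   q4  q4  q4 
 * q4   q5  q5  q5 
 * q5   q6  q6  q6 
   q6   q6  q6  q6 
(> = start, * = accepting)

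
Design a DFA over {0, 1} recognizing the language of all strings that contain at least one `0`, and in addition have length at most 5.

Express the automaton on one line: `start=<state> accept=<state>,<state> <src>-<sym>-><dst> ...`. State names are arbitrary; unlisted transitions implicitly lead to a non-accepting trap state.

start=s0 accept=s1,s3,s4,s6,s7,s9,s10,s12,s13 s0-0->s1 s0-1->s2 s1-0->s3 s1-1->s4 s2-0->s4 s2-1->s5 s3-0->s6 s3-1->s6 s4-0->s6 s4-1->s7 s5-0->s7 s5-1->s8 s6-0->s9 s6-1->s9 s7-0->s9 s7-1->s10 s8-0->s10 s8-1->s11 s9-0->s12 s9-1->s12 s10-0->s12 s10-1->s13 s11-0->s13 s11-1->s14 s12-0->s15 s12-1->s15 s13-0->s15 s13-1->s16 s14-0->s16 s14-1->s17 s15-0->s15 s15-1->s15 s16-0->s15 s16-1->s16 s17-0->s16 s17-1->s17

Run two small machines in parallel and take their product. The first has 3 states tracking the count of `0`s, saturating at 2; the second has 7 states tracking the input length, saturating at 6. A product state is a pair (one from each), accepting exactly when both do.
18 states suffice.
          0    1  
>  s0     s1   s2 
 * s1     s3   s4 
   s2     s4   s5 
 * s3     s6   s6 
 * s4     s6   s7 
   s5     s7   s8 
 * s6     s9   s9 
 * s7     s9  s10 
   s8    s10  s11 
 * s9    s12  s12 
 * s10   s12  s13 
   s11   s13  s14 
 * s12   s15  s15 
 * s13   s15  s16 
   s14   s16  s17 
   s15   s15  s15 
   s16   s15  s16 
   s17   s16  s17 
(> = start, * = accepting)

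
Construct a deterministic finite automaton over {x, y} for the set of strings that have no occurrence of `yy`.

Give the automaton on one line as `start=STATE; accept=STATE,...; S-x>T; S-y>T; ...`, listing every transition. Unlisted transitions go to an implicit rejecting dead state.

start=s0; accept=s0,s1; s0-x>s0; s0-y>s1; s1-x>s0; s1-y>s2; s2-x>s2; s2-y>s2

This is the complement of 'contains `yy`'. Use the same substring-matching states — s0 through s2 holding how much of `yy` has just been matched — but flip the accepting set: everything except the trap s2 accepts.
A 3-state machine:
        x   y  
>* s0   s0  s1 
 * s1   s0  s2 
   s2   s2  s2 
(> = start, * = accepting)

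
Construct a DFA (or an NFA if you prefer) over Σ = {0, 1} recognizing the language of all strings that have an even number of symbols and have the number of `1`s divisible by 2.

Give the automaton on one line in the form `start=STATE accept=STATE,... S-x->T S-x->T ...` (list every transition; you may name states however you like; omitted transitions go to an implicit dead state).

Handle the two conditions separately and then intersect. The first has 2 states tracking the input length modulo 2; the second has 2 states tracking the count of `1`s modulo 2. A product state is a pair (one from each), accepting exactly when both do.
        0   1  
>* q0   q1  q2 
   q1   q0  q3 
   q2   q3  q0 
   q3   q2  q1 
(> = start, * = accepting)

start=q0 accept=q0 q0-0->q1 q0-1->q2 q1-0->q0 q1-1->q3 q2-0->q3 q2-1->q0 q3-0->q2 q3-1->q1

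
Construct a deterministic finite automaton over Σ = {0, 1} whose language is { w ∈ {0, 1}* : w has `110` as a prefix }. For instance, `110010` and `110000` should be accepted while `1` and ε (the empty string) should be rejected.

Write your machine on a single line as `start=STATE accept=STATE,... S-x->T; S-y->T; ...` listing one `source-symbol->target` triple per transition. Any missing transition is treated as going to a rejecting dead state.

Walk along `110` while the input agrees: from s0 take `1` to s1, and so on. Any deviation drops to the rejecting sink s4. Once s3 is reached the prefix is confirmed and every continuation is accepted.
5 states suffice.
        0   1  
>  s0   s4  s1 
   s1   s4  s2 
   s2   s3  s4 
 * s3   s3  s3 
   s4   s4  s4 
(> = start, * = accepting)

start=s0; accept=s3; s0-0->s4; s0-1->s1; s1-0->s4; s1-1->s2; s2-0->s3; s2-1->s4; s3-0->s3; s3-1->s3; s4-0->s4; s4-1->s4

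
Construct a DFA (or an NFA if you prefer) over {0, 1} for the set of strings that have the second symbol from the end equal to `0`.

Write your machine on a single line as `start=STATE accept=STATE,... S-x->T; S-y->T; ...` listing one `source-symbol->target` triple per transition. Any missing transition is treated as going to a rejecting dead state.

start=S0; accept=S3,S4; S0-0->S1; S0-1->S2; S1-0->S3; S1-1->S4; S2-0->S5; S2-1->S6; S3-0->S3; S3-1->S4; S4-0->S5; S4-1->S6; S5-0->S3; S5-1->S4; S6-0->S5; S6-1->S6

A DFA must remember the last 2 symbols (since which symbol is second-to-last isn't known until the input ends). Use one state per possible window of the last ≤2 symbols; accept from those whose window starts with `0`.
7 states suffice.
        0   1  
>  S0   S1  S2 
   S1   S3  S4 
   S2   S5  S6 
 * S3   S3  S4 
 * S4   S5  S6 
   S5   S3  S4 
   S6   S5  S6 
(> = start, * = accepting)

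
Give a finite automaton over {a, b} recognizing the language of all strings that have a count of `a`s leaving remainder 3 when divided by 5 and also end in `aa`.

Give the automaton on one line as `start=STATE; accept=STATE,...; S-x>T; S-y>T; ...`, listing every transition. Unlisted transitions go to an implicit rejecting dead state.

start=S0; accept=S4; S0-a>S1; S0-b>S0; S1-a>S2; S1-b>S3; S2-a>S4; S2-b>S5; S3-a>S6; S3-b>S3; S4-a>S7; S4-b>S8; S5-a>S9; S5-b>S5; S6-a>S4; S6-b>S5; S7-a>S10; S7-b>S11; S8-a>S12; S8-b>S8; S9-a>S7; S9-b>S8; S10-a>S13; S10-b>S0; S11-a>S14; S11-b>S11; S12-a>S10; S12-b>S11; S13-a>S2; S13-b>S3; S14-a>S13; S14-b>S0

Run two small machines in parallel and take their product. One (5 states) tracks the count of `a`s modulo 5; the other (3 states) tracks how much of the suffix `aa` has currently been matched. Each combined state is a pair, one component from each; accept when both components accept.
          a    b  
>  S0     S1   S0 
   S1     S2   S3 
   S2     S4   S5 
   S3     S6   S3 
 * S4     S7   S8 
   S5     S9   S5 
   S6     S4   S5 
   S7    S10  S11 
   S8    S12   S8 
   S9     S7   S8 
   S10   S13   S0 
   S11   S14  S11 
   S12   S10  S11 
   S13    S2   S3 
   S14   S13   S0 
(> = start, * = accepting)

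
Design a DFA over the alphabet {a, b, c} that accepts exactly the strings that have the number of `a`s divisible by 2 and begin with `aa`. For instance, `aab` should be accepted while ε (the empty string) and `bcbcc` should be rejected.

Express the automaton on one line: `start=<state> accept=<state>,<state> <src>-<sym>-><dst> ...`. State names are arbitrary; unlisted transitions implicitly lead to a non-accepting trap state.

start=s0 accept=s3 s0-a->s1 s0-b->s2 s0-c->s2 s1-a->s3 s1-b->s2 s1-c->s2 s2-a->s2 s2-b->s2 s2-c->s2 s3-a->s4 s3-b->s3 s3-c->s3 s4-a->s3 s4-b->s4 s4-c->s4

Build one automaton per condition and run them in lockstep. One (2 states) tracks the count of `a`s modulo 2; the other (4 states) tracks whether the input so far still matches the prefix `aa`. Each combined state is a pair, one component from each; accept when both components accept. After merging equivalent states the machine shrinks.
5 states suffice.
        a   b   c  
>  s0   s1  s2  s2 
   s1   s3  s2  s2 
   s2   s2  s2  s2 
 * s3   s4  s3  s3 
   s4   s3  s4  s4 
(> = start, * = accepting)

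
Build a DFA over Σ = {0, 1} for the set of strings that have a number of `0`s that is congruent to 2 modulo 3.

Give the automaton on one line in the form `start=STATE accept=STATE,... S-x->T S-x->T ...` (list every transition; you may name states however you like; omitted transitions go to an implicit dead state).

start=q0 accept=q2 q0-0->q1 q0-1->q0 q1-0->q2 q1-1->q1 q2-0->q0 q2-1->q2

Keep the running count of `0`s modulo 3: each `0` advances along the cycle q0 → q1 → q2 → q0 while other symbols loop. Accept at q2.
With 3 states:
        0   1  
>  q0   q1  q0 
   q1   q2  q1 
 * q2   q0  q2 
(> = start, * = accepting)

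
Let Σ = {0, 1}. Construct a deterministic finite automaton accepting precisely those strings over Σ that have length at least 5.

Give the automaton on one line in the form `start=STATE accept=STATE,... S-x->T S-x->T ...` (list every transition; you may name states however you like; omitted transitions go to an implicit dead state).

start=s0 accept=s5,s6 s0-0->s1 s0-1->s1 s1-0->s2 s1-1->s2 s2-0->s3 s2-1->s3 s3-0->s4 s3-1->s4 s4-0->s5 s4-1->s5 s5-0->s6 s5-1->s6 s6-0->s6 s6-1->s6

Count input length up to 6: every symbol moves from s0 toward s6, which means 'more than 5' and absorbs. Accept from {s5, s6}.
7 states suffice.
        0   1  
>  s0   s1  s1 
   s1   s2  s2 
   s2   s3  s3 
   s3   s4  s4 
   s4   s5  s5 
 * s5   s6  s6 
 * s6   s6  s6 
(> = start, * = accepting)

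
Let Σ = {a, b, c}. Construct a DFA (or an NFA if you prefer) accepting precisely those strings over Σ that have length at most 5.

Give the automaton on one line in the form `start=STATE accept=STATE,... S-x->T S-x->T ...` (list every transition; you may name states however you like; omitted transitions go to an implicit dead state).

start=s0 accept=s0,s1,s2,s3,s4,s5 s0-a->s1 s0-b->s1 s0-c->s1 s1-a->s2 s1-b->s2 s1-c->s2 s2-a->s3 s2-b->s3 s2-c->s3 s3-a->s4 s3-b->s4 s3-c->s4 s4-a->s5 s4-b->s5 s4-c->s5 s5-a->s6 s5-b->s6 s5-c->s6 s6-a->s6 s6-b->s6 s6-c->s6

We only need to distinguish lengths 0, 1, …, 5, and '>5'. Chain s0 → s1 → s2 → s3 → s4 → s5 → s6 on every symbol, with s6 looping. Accepting states: {s0, s1, s2, s3, s4, s5}.
A 7-state machine:
        a   b   c  
>* s0   s1  s1  s1 
 * s1   s2  s2  s2 
 * s2   s3  s3  s3 
 * s3   s4  s4  s4 
 * s4   s5  s5  s5 
 * s5   s6  s6  s6 
   s6   s6  s6  s6 
(> = start, * = accepting)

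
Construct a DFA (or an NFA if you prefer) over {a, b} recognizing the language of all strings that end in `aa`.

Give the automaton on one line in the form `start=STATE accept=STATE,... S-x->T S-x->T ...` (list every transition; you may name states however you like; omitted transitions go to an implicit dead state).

Let each state record the length of the longest suffix of the input read so far that is also a prefix of `aa`. S1 means the last symbol is `a`; S2 means the last 2 symbols are `aa`. Accept only at S2, where the string currently ends in `aa`.
3 states suffice.
        a   b  
>  S0   S1  S0 
   S1   S2  S0 
 * S2   S2  S0 
(> = start, * = accepting)

start=S0 accept=S2 S0-a->S1 S0-b->S0 S1-a->S2 S1-b->S0 S2-a->S2 S2-b->S0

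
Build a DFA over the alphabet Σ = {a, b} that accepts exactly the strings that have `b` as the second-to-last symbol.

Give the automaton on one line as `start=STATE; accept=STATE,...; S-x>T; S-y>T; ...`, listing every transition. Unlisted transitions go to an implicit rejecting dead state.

start=s0; accept=s5,s6; s0-a>s1; s0-b>s2; s1-a>s3; s1-b>s4; s2-a>s5; s2-b>s6; s3-a>s3; s3-b>s4; s4-a>s5; s4-b>s6; s5-a>s3; s5-b>s4; s6-a>s5; s6-b>s6

Because acceptance depends on a position counted from the end, the machine has to buffer the most recent 2 symbols. Make each state the string of the last up-to-2 symbols read; on input `x` shift the window left and append `x`. Accept when the buffered window has length 2 and begins with `b`.
With 7 states:
        a   b  
>  s0   s1  s2 
   s1   s3  s4 
   s2   s5  s6 
   s3   s3  s4 
   s4   s5  s6 
 * s5   s3  s4 
 * s6   s5  s6 
(> = start, * = accepting)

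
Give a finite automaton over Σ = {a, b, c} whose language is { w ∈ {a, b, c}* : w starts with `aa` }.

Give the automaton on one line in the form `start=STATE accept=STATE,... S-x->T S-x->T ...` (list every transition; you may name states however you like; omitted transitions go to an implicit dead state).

Check the first 2 symbols one by one: q0 through q1 record how many have matched `aa` so far; any wrong symbol goes to the dead state q3. After all 2 match we enter the accepting sink q2.
        a   b   c  
>  q0   q1  q3  q3 
   q1   q2  q3  q3 
 * q2   q2  q2  q2 
   q3   q3  q3  q3 
(> = start, * = accepting)

start=q0 accept=q2 q0-a->q1 q0-b->q3 q0-c->q3 q1-a->q2 q1-b->q3 q1-c->q3 q2-a->q2 q2-b->q2 q2-c->q2 q3-a->q3 q3-b->q3 q3-c->q3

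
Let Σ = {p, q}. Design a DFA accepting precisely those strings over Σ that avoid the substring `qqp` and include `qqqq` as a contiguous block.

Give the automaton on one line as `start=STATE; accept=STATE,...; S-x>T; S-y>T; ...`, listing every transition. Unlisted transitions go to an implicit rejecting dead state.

Handle the two conditions separately and then intersect. The first has 4 states tracking partial matches of the forbidden pattern `qqp`; the second has 5 states tracking whether and how much of `qqqq` has been seen. A product state is a pair (one from each), accepting exactly when both do. Minimizing collapses redundant product states.
       p  q 
>  A   A  B 
   B   A  C 
   C   D  E 
   D   D  D 
   E   D  F 
 * F   D  F 
(> = start, * = accepting)

start=A; accept=F; A-p>A; A-q>B; B-p>A; B-q>C; C-p>D; C-q>E; D-p>D; D-q>D; E-p>D; E-q>F; F-p>D; F-q>F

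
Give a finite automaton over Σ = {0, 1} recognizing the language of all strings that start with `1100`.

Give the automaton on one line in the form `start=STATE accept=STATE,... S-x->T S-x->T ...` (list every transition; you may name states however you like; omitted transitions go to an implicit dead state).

start=q0 accept=q4 q0-0->q5 q0-1->q1 q1-0->q5 q1-1->q2 q2-0->q3 q2-1->q5 q3-0->q4 q3-1->q5 q4-0->q4 q4-1->q4 q5-0->q5 q5-1->q5

Walk along `1100` while the input agrees: from q0 take `1` to q1, and so on. Any deviation drops to the rejecting sink q5. Once q4 is reached the prefix is confirmed and every continuation is accepted.
With 6 states:
        0   1  
>  q0   q5  q1 
   q1   q5  q2 
   q2   q3  q5 
   q3   q4  q5 
 * q4   q4  q4 
   q5   q5  q5 
(> = start, * = accepting)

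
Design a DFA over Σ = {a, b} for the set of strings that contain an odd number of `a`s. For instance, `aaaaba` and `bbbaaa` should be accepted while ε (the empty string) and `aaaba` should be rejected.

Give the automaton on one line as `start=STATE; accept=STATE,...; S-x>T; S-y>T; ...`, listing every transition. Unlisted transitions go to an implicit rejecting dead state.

The only thing that matters is how many `a`s have appeared, reduced mod 2. Use one state per residue: q0 for 0, …, q1 for 1. Reading `a` moves to the next residue; anything else stays put. q1 is accepting.
2 states suffice.
        a   b  
>  q0   q1  q0 
 * q1   q0  q1 
(> = start, * = accepting)

start=q0; accept=q1; q0-a>q1; q0-b>q0; q1-a>q0; q1-b>q1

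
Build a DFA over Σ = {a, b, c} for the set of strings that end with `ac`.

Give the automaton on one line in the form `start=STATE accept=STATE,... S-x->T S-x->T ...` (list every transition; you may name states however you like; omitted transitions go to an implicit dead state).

start=S0 accept=S2 S0-a->S1 S0-b->S0 S0-c->S0 S1-a->S1 S1-b->S0 S1-c->S2 S2-a->S1 S2-b->S0 S2-c->S0

Remember how much of `ac` the current input suffix matches. State S0 means no match yet; S1 means the last symbol is `a`; S2 means the last 2 symbols are `ac`. Only S2 accepts. On a mismatch, fall back to the longest proper suffix that is still a prefix of `ac`.
        a   b   c  
>  S0   S1  S0  S0 
   S1   S1  S0  S2 
 * S2   S1  S0  S0 
(> = start, * = accepting)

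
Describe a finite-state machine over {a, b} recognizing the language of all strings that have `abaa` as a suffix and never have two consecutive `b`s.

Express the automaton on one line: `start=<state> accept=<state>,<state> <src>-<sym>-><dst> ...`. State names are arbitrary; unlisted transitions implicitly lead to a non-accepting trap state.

Run two small machines in parallel and take their product. One (5 states) tracks how much of the suffix `abaa` has currently been matched; the other (3 states) tracks partial matches of the forbidden pattern `bb`. Each combined state is a pair, one component from each; accept when both components accept.
11 states suffice.
          a    b  
>  s0     s1   s2 
   s1     s1   s3 
   s2     s1   s4 
   s3     s5   s4 
   s4     s6   s4 
   s5     s7   s3 
   s6     s6   s8 
 * s7     s1   s3 
   s8     s9   s4 
   s9    s10   s8 
   s10    s6   s8 
(> = start, * = accepting)

start=s0 accept=s7 s0-a->s1 s0-b->s2 s1-a->s1 s1-b->s3 s2-a->s1 s2-b->s4 s3-a->s5 s3-b->s4 s4-a->s6 s4-b->s4 s5-a->s7 s5-b->s3 s6-a->s6 s6-b->s8 s7-a->s1 s7-b->s3 s8-a->s9 s8-b->s4 s9-a->s10 s9-b->s8 s10-a->s6 s10-b->s8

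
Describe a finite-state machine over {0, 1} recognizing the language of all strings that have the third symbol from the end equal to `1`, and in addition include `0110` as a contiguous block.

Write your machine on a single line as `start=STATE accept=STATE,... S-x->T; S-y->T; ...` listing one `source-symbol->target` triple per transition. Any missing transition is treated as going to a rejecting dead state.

Build one automaton per condition and run them in lockstep. One (15 states) tracks the last 3 symbols read; the other (5 states) tracks whether and how much of `0110` has been seen. Each combined state is a pair, one component from each; accept when both components accept.
          0    1  
>  q0     q1   q2 
   q1     q3   q4 
   q2     q5   q6 
   q3     q7   q8 
   q4     q9  q10 
   q5    q11  q12 
   q6    q13  q14 
   q7     q7   q8 
   q8     q9  q10 
   q9    q11  q12 
   q10   q15  q14 
   q11    q7   q8 
   q12    q9  q10 
   q13   q11  q12 
   q14   q13  q14 
 * q15   q16  q17 
 * q16   q18  q19 
 * q17   q20  q21 
   q18   q18  q19 
   q19   q20  q21 
   q20   q16  q17 
   q21   q15  q22 
 * q22   q15  q22 
(> = start, * = accepting)

start=q0; accept=q15,q16,q17,q22; q0-0->q1; q0-1->q2; q1-0->q3; q1-1->q4; q2-0->q5; q2-1->q6; q3-0->q7; q3-1->q8; q4-0->q9; q4-1->q10; q5-0->q11; q5-1->q12; q6-0->q13; q6-1->q14; q7-0->q7; q7-1->q8; q8-0->q9; q8-1->q10; q9-0->q11; q9-1->q12; q10-0->q15; q10-1->q14; q11-0->q7; q11-1->q8; q12-0->q9; q12-1->q10; q13-0->q11; q13-1->q12; q14-0->q13; q14-1->q14; q15-0->q16; q15-1->q17; q16-0->q18; q16-1->q19; q17-0->q20; q17-1->q21; q18-0->q18; q18-1->q19; q19-0->q20; q19-1->q21; q20-0->q16; q20-1->q17; q21-0->q15; q21-1->q22; q22-0->q15; q22-1->q22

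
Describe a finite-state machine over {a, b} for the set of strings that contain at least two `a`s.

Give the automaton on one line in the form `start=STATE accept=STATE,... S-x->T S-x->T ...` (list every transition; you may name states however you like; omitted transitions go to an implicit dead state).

Count `a`s, saturating at 3: states q0 through q2 mean 0 through 2 `a`s seen; q3 means more than 2. Each `a` increments (capped at q3); other symbols loop. Accept from {q2, q3}.
A 4-state machine:
        a   b  
>  q0   q1  q0 
   q1   q2  q1 
 * q2   q3  q2 
 * q3   q3  q3 
(> = start, * = accepting)

start=q0 accept=q2,q3 q0-a->q1 q0-b->q0 q1-a->q2 q1-b->q1 q2-a->q3 q2-b->q2 q3-a->q3 q3-b->q3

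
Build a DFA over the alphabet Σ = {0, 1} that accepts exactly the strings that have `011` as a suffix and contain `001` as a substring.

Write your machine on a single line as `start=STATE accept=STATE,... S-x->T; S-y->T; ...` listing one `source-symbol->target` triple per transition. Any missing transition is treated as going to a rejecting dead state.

Run two small machines in parallel and take their product. The first has 4 states tracking how much of the suffix `011` has currently been matched; the second has 4 states tracking whether and how much of `001` has been seen. A product state is a pair (one from each), accepting exactly when both do. After merging equivalent states the machine shrinks.
A 6-state machine:
        0   1  
>  s0   s1  s0 
   s1   s2  s0 
   s2   s2  s3 
   s3   s2  s4 
 * s4   s2  s5 
   s5   s2  s5 
(> = start, * = accepting)

start=s0; accept=s4; s0-0->s1; s0-1->s0; s1-0->s2; s1-1->s0; s2-0->s2; s2-1->s3; s3-0->s2; s3-1->s4; s4-0->s2; s4-1->s5; s5-0->s2; s5-1->s5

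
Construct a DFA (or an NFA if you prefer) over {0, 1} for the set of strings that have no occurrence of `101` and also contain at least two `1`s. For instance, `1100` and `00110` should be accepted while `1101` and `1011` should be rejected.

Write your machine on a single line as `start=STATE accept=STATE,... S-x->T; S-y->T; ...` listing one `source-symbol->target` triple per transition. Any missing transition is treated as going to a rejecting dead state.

start=A; accept=D,G,H; A-0->A; A-1->B; B-0->C; B-1->D; C-0->E; C-1->F; D-0->G; D-1->D; E-0->E; E-1->D; F-0->F; F-1->F; G-0->H; G-1->F; H-0->H; H-1->D

Run two small machines in parallel and take their product. One (4 states) tracks partial matches of the forbidden pattern `101`; the other (4 states) tracks the count of `1`s, saturating at 3. Each combined state is a pair, one component from each; accept when both components accept. Minimizing collapses redundant product states.
       0  1 
>  A   A  B 
   B   C  D 
   C   E  F 
 * D   G  D 
   E   E  D 
   F   F  F 
 * G   H  F 
 * H   H  D 
(> = start, * = accepting)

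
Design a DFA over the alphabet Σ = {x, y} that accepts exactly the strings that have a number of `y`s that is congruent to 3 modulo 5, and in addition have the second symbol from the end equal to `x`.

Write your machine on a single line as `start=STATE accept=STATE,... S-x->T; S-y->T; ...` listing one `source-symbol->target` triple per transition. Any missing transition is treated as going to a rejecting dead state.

start=s0; accept=s5,s8; s0-x->s0; s0-y->s1; s1-x->s1; s1-y->s2; s2-x->s3; s2-y->s4; s3-x->s3; s3-y->s5; s4-x->s6; s4-y->s7; s5-x->s6; s5-y->s7; s6-x->s8; s6-y->s7; s7-x->s7; s7-y->s0; s8-x->s8; s8-y->s7

Handle the two conditions separately and then intersect. One (5 states) tracks the count of `y`s modulo 5; the other (7 states) tracks the last 2 symbols read. Each combined state is a pair, one component from each; accept when both components accept. After merging equivalent states the machine shrinks.
A 9-state machine:
        x   y  
>  s0   s0  s1 
   s1   s1  s2 
   s2   s3  s4 
   s3   s3  s5 
   s4   s6  s7 
 * s5   s6  s7 
   s6   s8  s7 
   s7   s7  s0 
 * s8   s8  s7 
(> = start, * = accepting)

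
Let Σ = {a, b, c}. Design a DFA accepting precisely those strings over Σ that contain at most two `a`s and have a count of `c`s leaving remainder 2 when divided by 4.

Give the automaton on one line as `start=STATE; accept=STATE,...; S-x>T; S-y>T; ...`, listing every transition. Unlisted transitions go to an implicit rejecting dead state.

Run two small machines in parallel and take their product. One (4 states) tracks the count of `a`s, saturating at 3; the other (4 states) tracks the count of `c`s modulo 4. Each combined state is a pair, one component from each; accept when both components accept.
16 states suffice.
          a    b    c  
>  S0     S1   S0   S2 
   S1     S3   S1   S4 
   S2     S4   S2   S5 
   S3     S6   S3   S7 
   S4     S7   S4   S8 
 * S5     S8   S5   S9 
   S6     S6   S6  S10 
   S7    S10   S7  S11 
 * S8    S11   S8  S12 
   S9    S12   S9   S0 
   S10   S10  S10  S13 
 * S11   S13  S11  S14 
   S12   S14  S12   S1 
   S13   S13  S13  S15 
   S14   S15  S14   S3 
   S15   S15  S15   S6 
(> = start, * = accepting)

start=S0; accept=S5,S8,S11; S0-a>S1; S0-b>S0; S0-c>S2; S1-a>S3; S1-b>S1; S1-c>S4; S2-a>S4; S2-b>S2; S2-c>S5; S3-a>S6; S3-b>S3; S3-c>S7; S4-a>S7; S4-b>S4; S4-c>S8; S5-a>S8; S5-b>S5; S5-c>S9; S6-a>S6; S6-b>S6; S6-c>S10; S7-a>S10; S7-b>S7; S7-c>S11; S8-a>S11; S8-b>S8; S8-c>S12; S9-a>S12; S9-b>S9; S9-c>S0; S10-a>S10; S10-b>S10; S10-c>S13; S11-a>S13; S11-b>S11; S11-c>S14; S12-a>S14; S12-b>S12; S12-c>S1; S13-a>S13; S13-b>S13; S13-c>S15; S14-a>S15; S14-b>S14; S14-c>S3; S15-a>S15; S15-b>S15; S15-c>S6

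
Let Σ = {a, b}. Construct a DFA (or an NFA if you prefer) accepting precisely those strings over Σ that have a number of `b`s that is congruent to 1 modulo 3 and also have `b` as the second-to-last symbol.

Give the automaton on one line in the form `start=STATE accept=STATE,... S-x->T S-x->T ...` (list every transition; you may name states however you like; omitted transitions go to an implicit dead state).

Build one automaton per condition and run them in lockstep. One (3 states) tracks the count of `b`s modulo 3; the other (7 states) tracks the last 2 symbols read. Each combined state is a pair, one component from each; accept when both components accept. Equivalent product states are then merged.
A 7-state machine:
        a   b  
>  s0   s0  s1 
   s1   s2  s3 
 * s2   s4  s3 
   s3   s3  s5 
   s4   s4  s3 
   s5   s0  s6 
 * s6   s2  s3 
(> = start, * = accepting)

start=s0 accept=s2,s6 s0-a->s0 s0-b->s1 s1-a->s2 s1-b->s3 s2-a->s4 s2-b->s3 s3-a->s3 s3-b->s5 s4-a->s4 s4-b->s3 s5-a->s0 s5-b->s6 s6-a->s2 s6-b->s3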